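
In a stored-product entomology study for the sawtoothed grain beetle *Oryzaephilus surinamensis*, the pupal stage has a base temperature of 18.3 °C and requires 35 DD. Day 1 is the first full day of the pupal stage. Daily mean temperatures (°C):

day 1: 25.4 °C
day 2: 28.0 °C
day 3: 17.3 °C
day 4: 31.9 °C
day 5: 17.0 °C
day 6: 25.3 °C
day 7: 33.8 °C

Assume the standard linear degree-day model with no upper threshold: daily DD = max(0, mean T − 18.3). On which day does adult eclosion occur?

day 6

Daily DD above 18.3 °C: 7.1, 9.7, 0.0, 13.6, 0.0, 7.0, 15.5.
Cumulative: 7.1, 16.8, 16.8, 30.4, 30.4, 37.4, 52.9.
The total first reaches 35 DD on day 6.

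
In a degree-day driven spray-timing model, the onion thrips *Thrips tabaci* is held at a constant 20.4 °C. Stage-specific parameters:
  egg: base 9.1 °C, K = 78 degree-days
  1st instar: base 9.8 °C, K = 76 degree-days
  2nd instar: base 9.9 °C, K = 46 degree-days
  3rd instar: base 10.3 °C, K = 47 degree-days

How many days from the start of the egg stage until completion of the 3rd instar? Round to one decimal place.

egg: 78 / (20.4 − 9.1) = 78 / 11.3 = 6.903 d.
1st instar: 76 / (20.4 − 9.8) = 76 / 10.6 = 7.170 d.
2nd instar: 46 / (20.4 − 9.9) = 46 / 10.5 = 4.381 d.
3rd instar: 47 / (20.4 − 10.3) = 47 / 10.1 = 4.653 d.
Sum = 23.107 ≈ 23.1 days.

23.1 days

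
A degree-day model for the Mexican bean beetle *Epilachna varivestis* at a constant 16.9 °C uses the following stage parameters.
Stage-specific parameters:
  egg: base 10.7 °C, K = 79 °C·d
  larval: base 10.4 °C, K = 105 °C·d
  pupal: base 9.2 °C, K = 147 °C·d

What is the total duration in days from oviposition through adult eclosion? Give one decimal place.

48.0 days

egg: 79 / (16.9 − 10.7) = 79 / 6.2 = 12.742 d.
larval: 105 / (16.9 − 10.4) = 105 / 6.5 = 16.154 d.
pupal: 147 / (16.9 − 9.2) = 147 / 7.7 = 19.091 d.
Sum = 47.987 ≈ 48.0 days.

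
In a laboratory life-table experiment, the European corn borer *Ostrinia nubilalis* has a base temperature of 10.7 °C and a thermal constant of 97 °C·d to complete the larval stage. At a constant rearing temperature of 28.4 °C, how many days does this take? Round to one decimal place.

Daily accumulation = 28.4 − 10.7 = 17.7 DD/day.
Duration = 97 / 17.7 = 5.480 ≈ 5.5 days.

5.5 days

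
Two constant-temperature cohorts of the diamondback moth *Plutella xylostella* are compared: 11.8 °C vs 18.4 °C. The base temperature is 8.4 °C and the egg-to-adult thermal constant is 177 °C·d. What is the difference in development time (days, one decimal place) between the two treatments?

At 11.8 °C: 177 / (11.8 − 8.4) = 177 / 3.4 = 52.059 d.
At 18.4 °C: 177 / (18.4 − 8.4) = 177 / 10.0 = 17.700 d.
Difference = |52.059 − 17.700| = 34.359 ≈ 34.4 days.

34.4 days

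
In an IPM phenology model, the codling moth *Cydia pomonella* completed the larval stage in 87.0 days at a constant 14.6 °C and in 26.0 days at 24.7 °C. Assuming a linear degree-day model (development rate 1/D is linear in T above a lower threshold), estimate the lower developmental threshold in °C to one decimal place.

Equal thermal constants: D₁(T₁ − T_b) = D₂(T₂ − T_b).
87.0·(14.6 − T_b) = 26.0·(24.7 − T_b)
T_b = (87.0·14.6 − 26.0·24.7) / (87.0 − 26.0) = 628.00 / 61.0 = 10.295 °C ≈ 10.3 °C.

10.3 °C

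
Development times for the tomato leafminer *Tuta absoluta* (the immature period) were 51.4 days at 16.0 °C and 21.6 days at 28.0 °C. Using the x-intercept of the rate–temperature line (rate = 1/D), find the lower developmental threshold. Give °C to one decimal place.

Equal thermal constants: D₁(T₁ − T_b) = D₂(T₂ − T_b).
51.4·(16.0 − T_b) = 21.6·(28.0 − T_b)
T_b = (51.4·16.0 − 21.6·28.0) / (51.4 − 21.6) = 217.60 / 29.8 = 7.302 °C ≈ 7.3 °C.

7.3 °C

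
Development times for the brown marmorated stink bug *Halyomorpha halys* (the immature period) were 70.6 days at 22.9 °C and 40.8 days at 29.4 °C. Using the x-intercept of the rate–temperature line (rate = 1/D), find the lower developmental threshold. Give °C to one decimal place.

14.0 °C

Under the model K = D·(T − T_b), so D₁·(T₁ − T_b) = D₂·(T₂ − T_b).
70.6·(22.9 − T_b) = 40.8·(29.4 − T_b)
T_b = (70.6·22.9 − 40.8·29.4) / (70.6 − 40.8) = 417.22 / 29.8 = 14.001 °C ≈ 14.0 °C.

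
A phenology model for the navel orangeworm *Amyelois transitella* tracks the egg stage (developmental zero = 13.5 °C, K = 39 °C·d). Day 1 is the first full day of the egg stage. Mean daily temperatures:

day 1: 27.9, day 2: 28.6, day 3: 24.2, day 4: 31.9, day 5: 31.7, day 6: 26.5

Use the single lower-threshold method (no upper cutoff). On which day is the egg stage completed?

day 3

Daily DD above 13.5 °C: 14.4, 15.1, 10.7, 18.4, 18.2, 13.0.
Cumulative: 14.4, 29.5, 40.2, 58.6, 76.8, 89.8.
The total first reaches 39 DD on day 3.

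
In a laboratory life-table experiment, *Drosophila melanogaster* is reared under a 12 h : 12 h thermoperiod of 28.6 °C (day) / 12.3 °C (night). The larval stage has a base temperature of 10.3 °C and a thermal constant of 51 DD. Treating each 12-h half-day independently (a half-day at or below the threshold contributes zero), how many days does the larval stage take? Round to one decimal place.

5.0 days

Day half: max(0, 28.6 − 10.3) × 0.5 = 18.3 × 0.5 = 9.15 DD.
Night half: max(0, 12.3 − 10.3) × 0.5 = 2.0 × 0.5 = 1.00 DD.
Per 24 h: 10.15 DD/day.
Duration = 51 / 10.15 = 5.025 ≈ 5.0 days.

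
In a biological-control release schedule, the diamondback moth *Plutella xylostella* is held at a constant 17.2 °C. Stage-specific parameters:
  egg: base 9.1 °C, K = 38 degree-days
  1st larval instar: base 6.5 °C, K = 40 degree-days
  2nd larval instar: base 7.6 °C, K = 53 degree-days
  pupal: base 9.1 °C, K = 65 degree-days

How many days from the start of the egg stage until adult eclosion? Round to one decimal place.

egg: 38 / (17.2 − 9.1) = 38 / 8.1 = 4.691 d.
1st larval instar: 40 / (17.2 − 6.5) = 40 / 10.7 = 3.738 d.
2nd larval instar: 53 / (17.2 − 7.6) = 53 / 9.6 = 5.521 d.
pupal: 65 / (17.2 − 9.1) = 65 / 8.1 = 8.025 d.
Sum = 21.975 ≈ 22.0 days.

22.0 days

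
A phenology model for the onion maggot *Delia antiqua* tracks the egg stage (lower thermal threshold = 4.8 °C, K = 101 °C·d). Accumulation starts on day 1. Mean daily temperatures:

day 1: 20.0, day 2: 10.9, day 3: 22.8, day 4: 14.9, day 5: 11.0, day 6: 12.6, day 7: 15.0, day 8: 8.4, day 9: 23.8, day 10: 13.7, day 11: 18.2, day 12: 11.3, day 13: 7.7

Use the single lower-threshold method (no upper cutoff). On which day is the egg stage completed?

day 10

Daily DD above 4.8 °C: 15.2, 6.1, 18.0, 10.1, 6.2, 7.8, 10.2, 3.6, 19.0, 8.9, 13.4, 6.5, 2.9.
Cumulative: 15.2, 21.3, 39.3, 49.4, 55.6, 63.4, 73.6, 77.2, 96.2, 105.1, 118.5, 125.0, 127.9.
The total first reaches 101 DD on day 10.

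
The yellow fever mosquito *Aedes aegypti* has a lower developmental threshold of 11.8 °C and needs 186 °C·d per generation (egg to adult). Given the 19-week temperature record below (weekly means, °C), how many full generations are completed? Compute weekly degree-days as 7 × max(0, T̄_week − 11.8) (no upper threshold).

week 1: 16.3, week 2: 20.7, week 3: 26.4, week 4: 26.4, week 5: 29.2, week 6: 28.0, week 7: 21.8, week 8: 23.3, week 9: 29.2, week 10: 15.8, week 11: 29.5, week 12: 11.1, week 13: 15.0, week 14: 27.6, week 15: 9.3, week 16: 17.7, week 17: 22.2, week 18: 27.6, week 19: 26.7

7 generations

Weekly DD (7 × max(0, T̄ − 11.8)): 31.5, 62.3, 102.2, 102.2, 121.8, 113.4, 70.0, 80.5, 121.8, 28.0, 123.9, 0.0, 22.4, 110.6, 0.0, 41.3, 72.8, 110.6, 104.3.
Season total = 1419.6 DD.
Complete generations = ⌊1419.6 / 186⌋ = 7.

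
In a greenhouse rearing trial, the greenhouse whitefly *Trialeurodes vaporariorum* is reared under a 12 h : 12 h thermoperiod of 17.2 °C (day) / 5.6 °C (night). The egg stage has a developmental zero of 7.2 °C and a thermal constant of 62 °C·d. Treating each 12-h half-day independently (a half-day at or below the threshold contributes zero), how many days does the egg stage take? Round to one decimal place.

12.4 days

Day half: max(0, 17.2 − 7.2) × 0.5 = 10.0 × 0.5 = 5.00 DD.
Night half: max(0, 5.6 − 7.2) × 0.5 = 0.0 × 0.5 = 0.00 DD.
Per 24 h: 5.00 DD/day.
Duration = 62 / 5.00 = 12.400 ≈ 12.4 days.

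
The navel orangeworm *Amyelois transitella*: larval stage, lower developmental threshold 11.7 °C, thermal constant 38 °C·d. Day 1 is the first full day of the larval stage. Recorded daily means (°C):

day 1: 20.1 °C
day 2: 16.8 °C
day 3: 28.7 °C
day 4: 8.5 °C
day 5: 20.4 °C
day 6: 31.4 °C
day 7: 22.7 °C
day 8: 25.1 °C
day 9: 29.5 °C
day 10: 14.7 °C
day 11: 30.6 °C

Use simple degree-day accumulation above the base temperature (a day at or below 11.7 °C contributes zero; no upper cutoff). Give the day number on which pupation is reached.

day 5

Daily DD above 11.7 °C: 8.4, 5.1, 17.0, 0.0, 8.7, 19.7, 11.0, 13.4, 17.8, 3.0, 18.9.
Cumulative: 8.4, 13.5, 30.5, 30.5, 39.2, 58.9, 69.9, 83.3, 101.1, 104.1, 123.0.
The total first reaches 38 DD on day 5.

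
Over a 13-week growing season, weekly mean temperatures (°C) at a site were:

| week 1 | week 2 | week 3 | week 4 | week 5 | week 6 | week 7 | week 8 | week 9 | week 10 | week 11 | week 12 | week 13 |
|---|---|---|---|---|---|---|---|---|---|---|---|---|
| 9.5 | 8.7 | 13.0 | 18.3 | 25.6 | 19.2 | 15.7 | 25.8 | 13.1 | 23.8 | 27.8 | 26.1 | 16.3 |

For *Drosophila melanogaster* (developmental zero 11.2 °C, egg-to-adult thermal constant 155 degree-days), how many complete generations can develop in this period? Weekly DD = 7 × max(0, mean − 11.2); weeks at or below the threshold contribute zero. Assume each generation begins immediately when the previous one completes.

Weekly DD (7 × max(0, T̄ − 11.2)): 0.0, 0.0, 12.6, 49.7, 100.8, 56.0, 31.5, 102.2, 13.3, 88.2, 116.2, 104.3, 35.7.
Season total = 710.5 DD.
Complete generations = ⌊710.5 / 155⌋ = 4.

4 generations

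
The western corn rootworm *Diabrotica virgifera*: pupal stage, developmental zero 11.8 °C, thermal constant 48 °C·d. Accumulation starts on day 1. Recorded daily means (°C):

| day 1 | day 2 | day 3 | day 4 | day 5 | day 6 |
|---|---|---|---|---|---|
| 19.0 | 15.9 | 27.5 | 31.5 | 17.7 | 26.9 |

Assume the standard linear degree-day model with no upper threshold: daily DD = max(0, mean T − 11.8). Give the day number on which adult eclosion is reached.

day 5

Daily DD above 11.8 °C: 7.2, 4.1, 15.7, 19.7, 5.9, 15.1.
Cumulative: 7.2, 11.3, 27.0, 46.7, 52.6, 67.7.
The total first reaches 48 DD on day 5.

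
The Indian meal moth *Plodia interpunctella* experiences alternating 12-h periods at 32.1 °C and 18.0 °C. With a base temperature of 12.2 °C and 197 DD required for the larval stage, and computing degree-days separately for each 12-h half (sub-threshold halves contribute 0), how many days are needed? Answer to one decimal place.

Day half: max(0, 32.1 − 12.2) × 0.5 = 19.9 × 0.5 = 9.95 DD.
Night half: max(0, 18.0 − 12.2) × 0.5 = 5.8 × 0.5 = 2.90 DD.
Per 24 h: 12.85 DD/day.
Duration = 197 / 12.85 = 15.331 ≈ 15.3 days.

15.3 days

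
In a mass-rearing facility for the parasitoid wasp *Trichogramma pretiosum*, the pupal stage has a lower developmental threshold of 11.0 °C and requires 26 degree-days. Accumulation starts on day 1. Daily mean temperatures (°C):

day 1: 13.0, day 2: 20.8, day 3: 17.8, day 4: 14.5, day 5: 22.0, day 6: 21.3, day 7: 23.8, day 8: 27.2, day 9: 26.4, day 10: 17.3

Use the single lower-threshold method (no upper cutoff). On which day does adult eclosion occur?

day 5

Daily DD above 11.0 °C: 2.0, 9.8, 6.8, 3.5, 11.0, 10.3, 12.8, 16.2, 15.4, 6.3.
Cumulative: 2.0, 11.8, 18.6, 22.1, 33.1, 43.4, 56.2, 72.4, 87.8, 94.1.
The total first reaches 26 DD on day 5.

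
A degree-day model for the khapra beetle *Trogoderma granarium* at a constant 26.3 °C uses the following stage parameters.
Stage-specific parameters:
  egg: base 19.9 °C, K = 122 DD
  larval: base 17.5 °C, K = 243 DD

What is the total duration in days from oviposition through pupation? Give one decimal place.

egg: 122 / (26.3 − 19.9) = 122 / 6.4 = 19.062 d.
larval: 243 / (26.3 − 17.5) = 243 / 8.8 = 27.614 d.
Sum = 46.676 ≈ 46.7 days.

46.7 days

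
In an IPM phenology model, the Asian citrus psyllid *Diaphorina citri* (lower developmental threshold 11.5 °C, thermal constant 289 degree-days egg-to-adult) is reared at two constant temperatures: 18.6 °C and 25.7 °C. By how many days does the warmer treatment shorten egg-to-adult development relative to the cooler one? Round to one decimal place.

At 18.6 °C: 289 / (18.6 − 11.5) = 289 / 7.1 = 40.704 d.
At 25.7 °C: 289 / (25.7 − 11.5) = 289 / 14.2 = 20.352 d.
Difference = |40.704 − 20.352| = 20.352 ≈ 20.4 days.

20.4 days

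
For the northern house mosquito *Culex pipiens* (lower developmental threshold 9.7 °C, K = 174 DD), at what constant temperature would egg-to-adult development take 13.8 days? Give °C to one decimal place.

22.3 °C

Required daily accumulation = 174 / 13.8 = 12.609 DD/day.
T = T_base + 12.609 = 9.7 + 12.609 = 22.309 ≈ 22.3 °C.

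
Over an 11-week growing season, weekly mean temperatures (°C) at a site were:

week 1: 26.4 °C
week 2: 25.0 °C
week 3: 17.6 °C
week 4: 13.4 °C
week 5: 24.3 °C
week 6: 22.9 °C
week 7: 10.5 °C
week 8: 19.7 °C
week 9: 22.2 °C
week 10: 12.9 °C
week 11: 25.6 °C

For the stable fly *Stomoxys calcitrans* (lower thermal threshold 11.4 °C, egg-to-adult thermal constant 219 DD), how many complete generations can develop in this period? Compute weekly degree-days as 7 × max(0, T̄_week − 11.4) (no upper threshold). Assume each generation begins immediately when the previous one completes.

3 generations

Weekly DD (7 × max(0, T̄ − 11.4)): 105.0, 95.2, 43.4, 14.0, 90.3, 80.5, 0.0, 58.1, 75.6, 10.5, 99.4.
Season total = 672.0 DD.
Complete generations = ⌊672.0 / 219⌋ = 3.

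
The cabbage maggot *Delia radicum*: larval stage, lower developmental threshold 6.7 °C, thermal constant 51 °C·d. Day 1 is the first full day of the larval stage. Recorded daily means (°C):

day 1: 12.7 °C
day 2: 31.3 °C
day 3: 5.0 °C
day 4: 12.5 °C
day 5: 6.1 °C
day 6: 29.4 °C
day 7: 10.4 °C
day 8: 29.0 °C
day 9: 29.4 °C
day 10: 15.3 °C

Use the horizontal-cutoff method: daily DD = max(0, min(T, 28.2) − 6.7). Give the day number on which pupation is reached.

day 6

Daily DD above 6.7 °C (capped at 21.5): 6.0, 21.5, 0.0, 5.8, 0.0, 21.5, 3.7, 21.5, 21.5, 8.6.
Cumulative: 6.0, 27.5, 27.5, 33.3, 33.3, 54.8, 58.5, 80.0, 101.5, 110.1.
The total first reaches 51 DD on day 6.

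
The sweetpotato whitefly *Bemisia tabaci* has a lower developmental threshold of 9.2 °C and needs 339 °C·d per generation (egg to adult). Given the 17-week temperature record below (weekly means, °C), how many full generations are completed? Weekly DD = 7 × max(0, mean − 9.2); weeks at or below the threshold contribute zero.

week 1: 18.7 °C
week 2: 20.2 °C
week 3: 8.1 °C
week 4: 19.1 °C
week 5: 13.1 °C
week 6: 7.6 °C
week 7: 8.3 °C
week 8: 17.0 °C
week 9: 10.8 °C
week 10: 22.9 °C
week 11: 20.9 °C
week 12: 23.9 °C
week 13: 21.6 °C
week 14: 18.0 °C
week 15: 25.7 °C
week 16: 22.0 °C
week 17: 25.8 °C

Weekly DD (7 × max(0, T̄ − 9.2)): 66.5, 77.0, 0.0, 69.3, 27.3, 0.0, 0.0, 54.6, 11.2, 95.9, 81.9, 102.9, 86.8, 61.6, 115.5, 89.6, 116.2.
Season total = 1056.3 DD.
Complete generations = ⌊1056.3 / 339⌋ = 3.

3 generations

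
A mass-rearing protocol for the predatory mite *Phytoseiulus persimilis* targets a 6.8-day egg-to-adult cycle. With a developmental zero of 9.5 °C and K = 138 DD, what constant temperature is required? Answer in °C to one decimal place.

Required daily accumulation = 138 / 6.8 = 20.294 DD/day.
T = T_base + 20.294 = 9.5 + 20.294 = 29.794 ≈ 29.8 °C.

29.8 °C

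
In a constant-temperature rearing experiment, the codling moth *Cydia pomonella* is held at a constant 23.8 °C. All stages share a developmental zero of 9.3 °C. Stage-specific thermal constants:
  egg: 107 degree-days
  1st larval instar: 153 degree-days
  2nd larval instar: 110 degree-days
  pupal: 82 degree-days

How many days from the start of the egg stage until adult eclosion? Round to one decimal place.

Daily accumulation at 23.8 °C = 23.8 − 9.3 = 14.5 DD/day.
Total K = 107 + 153 + 110 + 82 = 452 DD.
Total duration = 452 / 14.5 = 31.172 ≈ 31.2 days.

31.2 days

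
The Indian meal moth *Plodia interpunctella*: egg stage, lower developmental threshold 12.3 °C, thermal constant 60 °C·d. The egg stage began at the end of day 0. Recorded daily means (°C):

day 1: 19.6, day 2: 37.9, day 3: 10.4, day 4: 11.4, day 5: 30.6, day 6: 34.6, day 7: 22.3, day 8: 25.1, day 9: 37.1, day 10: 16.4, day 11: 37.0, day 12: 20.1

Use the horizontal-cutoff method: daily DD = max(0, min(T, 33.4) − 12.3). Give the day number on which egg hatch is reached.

Daily DD above 12.3 °C (capped at 21.1): 7.3, 21.1, 0.0, 0.0, 18.3, 21.1, 10.0, 12.8, 21.1, 4.1, 21.1, 7.8.
Cumulative: 7.3, 28.4, 28.4, 28.4, 46.7, 67.8, 77.8, 90.6, 111.7, 115.8, 136.9, 144.7.
The total first reaches 60 DD on day 6.

day 6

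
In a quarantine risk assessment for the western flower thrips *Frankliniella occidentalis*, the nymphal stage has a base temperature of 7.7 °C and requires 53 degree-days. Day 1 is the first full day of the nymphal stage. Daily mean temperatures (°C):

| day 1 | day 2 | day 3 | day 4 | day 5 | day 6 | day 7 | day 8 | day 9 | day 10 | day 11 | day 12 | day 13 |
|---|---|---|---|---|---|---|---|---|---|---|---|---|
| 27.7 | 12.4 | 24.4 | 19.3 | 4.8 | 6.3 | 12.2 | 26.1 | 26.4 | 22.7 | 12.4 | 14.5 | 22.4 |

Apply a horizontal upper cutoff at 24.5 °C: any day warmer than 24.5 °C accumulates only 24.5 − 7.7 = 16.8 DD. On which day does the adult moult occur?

day 7

Daily DD above 7.7 °C (capped at 16.8): 16.8, 4.7, 16.7, 11.6, 0.0, 0.0, 4.5, 16.8, 16.8, 15.0, 4.7, 6.8, 14.7.
Cumulative: 16.8, 21.5, 38.2, 49.8, 49.8, 49.8, 54.3, 71.1, 87.9, 102.9, 107.6, 114.4, 129.1.
The total first reaches 53 DD on day 7.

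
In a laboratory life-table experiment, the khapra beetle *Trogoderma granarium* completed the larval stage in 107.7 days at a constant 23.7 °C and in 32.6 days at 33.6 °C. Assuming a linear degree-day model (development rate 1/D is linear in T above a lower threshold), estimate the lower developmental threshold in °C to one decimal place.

Equal thermal constants: D₁(T₁ − T_b) = D₂(T₂ − T_b).
107.7·(23.7 − T_b) = 32.6·(33.6 − T_b)
T_b = (107.7·23.7 − 32.6·33.6) / (107.7 − 32.6) = 1457.13 / 75.1 = 19.403 °C ≈ 19.4 °C.

19.4 °C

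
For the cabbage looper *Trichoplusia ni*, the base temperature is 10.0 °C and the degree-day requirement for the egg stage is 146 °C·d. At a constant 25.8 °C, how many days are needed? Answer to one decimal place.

9.2 days

Daily accumulation = 25.8 − 10.0 = 15.8 DD/day.
Duration = 146 / 15.8 = 9.241 ≈ 9.2 days.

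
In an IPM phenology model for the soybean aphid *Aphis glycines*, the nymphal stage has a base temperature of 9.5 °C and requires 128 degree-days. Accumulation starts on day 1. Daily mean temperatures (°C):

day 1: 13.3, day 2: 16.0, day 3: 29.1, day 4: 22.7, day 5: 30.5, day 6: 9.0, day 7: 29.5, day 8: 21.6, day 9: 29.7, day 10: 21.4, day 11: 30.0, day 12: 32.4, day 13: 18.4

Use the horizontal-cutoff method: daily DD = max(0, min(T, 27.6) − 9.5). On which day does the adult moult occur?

Daily DD above 9.5 °C (capped at 18.1): 3.8, 6.5, 18.1, 13.2, 18.1, 0.0, 18.1, 12.1, 18.1, 11.9, 18.1, 18.1, 8.9.
Cumulative: 3.8, 10.3, 28.4, 41.6, 59.7, 59.7, 77.8, 89.9, 108.0, 119.9, 138.0, 156.1, 165.0.
The total first reaches 128 DD on day 11.

day 11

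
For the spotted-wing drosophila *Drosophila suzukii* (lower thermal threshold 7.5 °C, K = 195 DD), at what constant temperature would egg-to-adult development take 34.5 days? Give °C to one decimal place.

13.2 °C

Required daily accumulation = 195 / 34.5 = 5.652 DD/day.
T = T_base + 5.652 = 7.5 + 5.652 = 13.152 ≈ 13.2 °C.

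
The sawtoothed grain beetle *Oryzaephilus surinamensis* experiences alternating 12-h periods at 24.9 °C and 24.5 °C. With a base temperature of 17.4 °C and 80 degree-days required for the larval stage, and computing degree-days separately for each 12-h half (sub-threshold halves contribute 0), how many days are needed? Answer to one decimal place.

11.0 days

Day half: max(0, 24.9 − 17.4) × 0.5 = 7.5 × 0.5 = 3.75 DD.
Night half: max(0, 24.5 − 17.4) × 0.5 = 7.1 × 0.5 = 3.55 DD.
Per 24 h: 7.30 DD/day.
Duration = 80 / 7.30 = 10.959 ≈ 11.0 days.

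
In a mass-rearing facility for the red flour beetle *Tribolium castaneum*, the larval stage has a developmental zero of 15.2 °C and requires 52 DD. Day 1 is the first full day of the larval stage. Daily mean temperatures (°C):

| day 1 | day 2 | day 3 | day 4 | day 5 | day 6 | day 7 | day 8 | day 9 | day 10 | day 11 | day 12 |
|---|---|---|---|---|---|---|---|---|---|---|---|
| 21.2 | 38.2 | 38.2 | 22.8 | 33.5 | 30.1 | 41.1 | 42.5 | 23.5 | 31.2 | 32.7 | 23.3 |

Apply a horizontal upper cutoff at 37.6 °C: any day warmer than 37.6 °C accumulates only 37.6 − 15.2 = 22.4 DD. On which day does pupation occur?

day 4

Daily DD above 15.2 °C (capped at 22.4): 6.0, 22.4, 22.4, 7.6, 18.3, 14.9, 22.4, 22.4, 8.3, 16.0, 17.5, 8.1.
Cumulative: 6.0, 28.4, 50.8, 58.4, 76.7, 91.6, 114.0, 136.4, 144.7, 160.7, 178.2, 186.3.
The total first reaches 52 DD on day 4.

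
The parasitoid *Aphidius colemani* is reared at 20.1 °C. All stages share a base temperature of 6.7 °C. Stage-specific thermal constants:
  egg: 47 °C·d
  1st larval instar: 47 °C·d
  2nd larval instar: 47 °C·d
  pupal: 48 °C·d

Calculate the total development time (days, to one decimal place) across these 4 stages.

Daily accumulation at 20.1 °C = 20.1 − 6.7 = 13.4 DD/day.
Total K = 47 + 47 + 47 + 48 = 189 DD.
Total duration = 189 / 13.4 = 14.104 ≈ 14.1 days.

14.1 days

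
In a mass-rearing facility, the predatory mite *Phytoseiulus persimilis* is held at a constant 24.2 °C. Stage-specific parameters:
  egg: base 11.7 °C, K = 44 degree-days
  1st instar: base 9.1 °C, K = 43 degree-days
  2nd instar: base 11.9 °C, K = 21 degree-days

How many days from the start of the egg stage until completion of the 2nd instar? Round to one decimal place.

egg: 44 / (24.2 − 11.7) = 44 / 12.5 = 3.520 d.
1st instar: 43 / (24.2 − 9.1) = 43 / 15.1 = 2.848 d.
2nd instar: 21 / (24.2 − 11.9) = 21 / 12.3 = 1.707 d.
Sum = 8.075 ≈ 8.1 days.

8.1 days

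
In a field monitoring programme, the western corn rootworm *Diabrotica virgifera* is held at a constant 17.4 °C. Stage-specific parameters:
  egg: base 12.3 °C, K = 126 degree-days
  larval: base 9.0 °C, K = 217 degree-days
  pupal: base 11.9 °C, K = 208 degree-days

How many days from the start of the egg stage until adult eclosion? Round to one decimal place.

egg: 126 / (17.4 − 12.3) = 126 / 5.1 = 24.706 d.
larval: 217 / (17.4 − 9.0) = 217 / 8.4 = 25.833 d.
pupal: 208 / (17.4 − 11.9) = 208 / 5.5 = 37.818 d.
Sum = 88.357 ≈ 88.4 days.

88.4 days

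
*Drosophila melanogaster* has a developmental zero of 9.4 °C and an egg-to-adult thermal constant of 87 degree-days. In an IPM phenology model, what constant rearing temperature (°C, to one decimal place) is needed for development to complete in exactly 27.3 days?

12.6 °C

Required daily accumulation = 87 / 27.3 = 3.187 DD/day.
T = T_base + 3.187 = 9.4 + 3.187 = 12.587 ≈ 12.6 °C.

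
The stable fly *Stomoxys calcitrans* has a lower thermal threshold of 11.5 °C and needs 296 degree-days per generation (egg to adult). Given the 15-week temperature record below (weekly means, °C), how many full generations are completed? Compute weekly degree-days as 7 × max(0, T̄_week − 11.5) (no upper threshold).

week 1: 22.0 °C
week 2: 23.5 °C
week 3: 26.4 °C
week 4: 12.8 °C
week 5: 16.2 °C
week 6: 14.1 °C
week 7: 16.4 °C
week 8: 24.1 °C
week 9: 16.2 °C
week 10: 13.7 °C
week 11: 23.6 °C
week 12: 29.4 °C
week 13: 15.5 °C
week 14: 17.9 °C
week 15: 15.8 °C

Weekly DD (7 × max(0, T̄ − 11.5)): 73.5, 84.0, 104.3, 9.1, 32.9, 18.2, 34.3, 88.2, 32.9, 15.4, 84.7, 125.3, 28.0, 44.8, 30.1.
Season total = 805.7 DD.
Complete generations = ⌊805.7 / 296⌋ = 2.

2 generations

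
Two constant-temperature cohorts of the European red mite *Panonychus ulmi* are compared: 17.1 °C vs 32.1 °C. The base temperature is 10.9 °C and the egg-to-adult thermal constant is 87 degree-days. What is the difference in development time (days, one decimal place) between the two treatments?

At 17.1 °C: 87 / (17.1 − 10.9) = 87 / 6.2 = 14.032 d.
At 32.1 °C: 87 / (32.1 − 10.9) = 87 / 21.2 = 4.104 d.
Difference = |14.032 − 4.104| = 9.928 ≈ 9.9 days.

9.9 days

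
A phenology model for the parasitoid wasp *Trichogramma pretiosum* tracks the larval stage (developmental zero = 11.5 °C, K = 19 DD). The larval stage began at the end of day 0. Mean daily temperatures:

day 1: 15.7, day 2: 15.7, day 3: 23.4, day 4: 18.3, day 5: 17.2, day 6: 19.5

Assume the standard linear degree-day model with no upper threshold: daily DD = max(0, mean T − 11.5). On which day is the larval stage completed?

day 3

Daily DD above 11.5 °C: 4.2, 4.2, 11.9, 6.8, 5.7, 8.0.
Cumulative: 4.2, 8.4, 20.3, 27.1, 32.8, 40.8.
The total first reaches 19 DD on day 3.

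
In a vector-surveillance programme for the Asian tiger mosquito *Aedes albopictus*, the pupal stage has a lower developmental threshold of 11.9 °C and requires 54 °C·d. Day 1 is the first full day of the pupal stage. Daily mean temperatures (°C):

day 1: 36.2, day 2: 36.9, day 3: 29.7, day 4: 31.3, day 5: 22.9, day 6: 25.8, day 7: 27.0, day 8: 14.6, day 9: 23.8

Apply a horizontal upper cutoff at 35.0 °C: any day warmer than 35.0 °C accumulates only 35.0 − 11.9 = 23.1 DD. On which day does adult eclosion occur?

Daily DD above 11.9 °C (capped at 23.1): 23.1, 23.1, 17.8, 19.4, 11.0, 13.9, 15.1, 2.7, 11.9.
Cumulative: 23.1, 46.2, 64.0, 83.4, 94.4, 108.3, 123.4, 126.1, 138.0.
The total first reaches 54 DD on day 3.

day 3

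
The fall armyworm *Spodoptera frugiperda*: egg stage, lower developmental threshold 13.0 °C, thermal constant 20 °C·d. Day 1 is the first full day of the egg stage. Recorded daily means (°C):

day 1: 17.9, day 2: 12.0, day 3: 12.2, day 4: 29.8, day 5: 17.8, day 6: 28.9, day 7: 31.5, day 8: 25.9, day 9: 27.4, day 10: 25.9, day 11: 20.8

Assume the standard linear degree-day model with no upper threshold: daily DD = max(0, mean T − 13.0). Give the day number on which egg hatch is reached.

Daily DD above 13.0 °C: 4.9, 0.0, 0.0, 16.8, 4.8, 15.9, 18.5, 12.9, 14.4, 12.9, 7.8.
Cumulative: 4.9, 4.9, 4.9, 21.7, 26.5, 42.4, 60.9, 73.8, 88.2, 101.1, 108.9.
The total first reaches 20 DD on day 4.

day 4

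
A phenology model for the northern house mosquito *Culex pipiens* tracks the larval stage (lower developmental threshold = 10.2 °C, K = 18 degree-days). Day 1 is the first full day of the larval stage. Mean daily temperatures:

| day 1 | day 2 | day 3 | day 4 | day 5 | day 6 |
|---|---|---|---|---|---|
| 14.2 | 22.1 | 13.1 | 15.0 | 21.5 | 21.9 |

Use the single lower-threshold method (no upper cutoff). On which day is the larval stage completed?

Daily DD above 10.2 °C: 4.0, 11.9, 2.9, 4.8, 11.3, 11.7.
Cumulative: 4.0, 15.9, 18.8, 23.6, 34.9, 46.6.
The total first reaches 18 DD on day 3.

day 3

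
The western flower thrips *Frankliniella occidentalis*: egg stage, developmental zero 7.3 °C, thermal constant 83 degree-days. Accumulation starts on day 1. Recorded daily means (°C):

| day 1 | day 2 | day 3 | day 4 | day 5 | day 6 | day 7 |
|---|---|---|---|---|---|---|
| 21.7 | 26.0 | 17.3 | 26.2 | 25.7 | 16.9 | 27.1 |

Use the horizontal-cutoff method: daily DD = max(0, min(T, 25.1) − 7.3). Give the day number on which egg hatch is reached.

day 6

Daily DD above 7.3 °C (capped at 17.8): 14.4, 17.8, 10.0, 17.8, 17.8, 9.6, 17.8.
Cumulative: 14.4, 32.2, 42.2, 60.0, 77.8, 87.4, 105.2.
The total first reaches 83 DD on day 6.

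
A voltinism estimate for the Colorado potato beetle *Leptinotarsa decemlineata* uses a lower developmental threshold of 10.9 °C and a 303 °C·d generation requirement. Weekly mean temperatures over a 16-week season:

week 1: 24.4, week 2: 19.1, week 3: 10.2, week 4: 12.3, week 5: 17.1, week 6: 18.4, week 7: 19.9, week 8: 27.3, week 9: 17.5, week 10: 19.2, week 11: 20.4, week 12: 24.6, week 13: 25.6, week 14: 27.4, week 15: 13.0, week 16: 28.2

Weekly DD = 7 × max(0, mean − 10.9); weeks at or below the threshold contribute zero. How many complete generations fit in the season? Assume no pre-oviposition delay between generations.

Weekly DD (7 × max(0, T̄ − 10.9)): 94.5, 57.4, 0.0, 9.8, 43.4, 52.5, 63.0, 114.8, 46.2, 58.1, 66.5, 95.9, 102.9, 115.5, 14.7, 121.1.
Season total = 1056.3 DD.
Complete generations = ⌊1056.3 / 303⌋ = 3.

3 generations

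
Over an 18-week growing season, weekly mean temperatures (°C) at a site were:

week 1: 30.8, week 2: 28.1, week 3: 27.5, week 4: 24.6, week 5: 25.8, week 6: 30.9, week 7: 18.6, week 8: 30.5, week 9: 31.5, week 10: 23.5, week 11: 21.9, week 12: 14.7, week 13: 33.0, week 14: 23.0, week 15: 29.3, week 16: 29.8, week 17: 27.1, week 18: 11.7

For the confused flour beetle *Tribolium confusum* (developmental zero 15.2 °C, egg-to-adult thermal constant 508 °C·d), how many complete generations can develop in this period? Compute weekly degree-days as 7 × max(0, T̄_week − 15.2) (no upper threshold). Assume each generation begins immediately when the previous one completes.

Weekly DD (7 × max(0, T̄ − 15.2)): 109.2, 90.3, 86.1, 65.8, 74.2, 109.9, 23.8, 107.1, 114.1, 58.1, 46.9, 0.0, 124.6, 54.6, 98.7, 102.2, 83.3, 0.0.
Season total = 1348.9 DD.
Complete generations = ⌊1348.9 / 508⌋ = 2.

2 generations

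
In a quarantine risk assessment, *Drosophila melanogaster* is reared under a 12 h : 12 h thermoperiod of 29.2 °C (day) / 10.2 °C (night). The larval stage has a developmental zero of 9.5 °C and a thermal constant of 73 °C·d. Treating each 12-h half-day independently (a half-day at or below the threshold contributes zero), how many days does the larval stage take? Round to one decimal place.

Day half: max(0, 29.2 − 9.5) × 0.5 = 19.7 × 0.5 = 9.85 DD.
Night half: max(0, 10.2 − 9.5) × 0.5 = 0.7 × 0.5 = 0.35 DD.
Per 24 h: 10.20 DD/day.
Duration = 73 / 10.20 = 7.157 ≈ 7.2 days.

7.2 days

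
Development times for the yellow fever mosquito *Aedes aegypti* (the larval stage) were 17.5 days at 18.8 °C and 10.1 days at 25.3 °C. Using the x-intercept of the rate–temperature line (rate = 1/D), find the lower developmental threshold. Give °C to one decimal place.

Under the model K = D·(T − T_b), so D₁·(T₁ − T_b) = D₂·(T₂ − T_b).
17.5·(18.8 − T_b) = 10.1·(25.3 − T_b)
T_b = (17.5·18.8 − 10.1·25.3) / (17.5 − 10.1) = 73.47 / 7.4 = 9.928 °C ≈ 9.9 °C.

9.9 °C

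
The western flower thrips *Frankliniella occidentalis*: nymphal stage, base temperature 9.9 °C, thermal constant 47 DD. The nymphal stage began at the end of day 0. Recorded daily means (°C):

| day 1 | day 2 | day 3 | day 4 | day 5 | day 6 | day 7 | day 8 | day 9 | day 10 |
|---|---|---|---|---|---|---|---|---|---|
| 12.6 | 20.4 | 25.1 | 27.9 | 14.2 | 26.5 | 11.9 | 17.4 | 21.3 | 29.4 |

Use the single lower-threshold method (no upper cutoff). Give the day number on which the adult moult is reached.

day 5

Daily DD above 9.9 °C: 2.7, 10.5, 15.2, 18.0, 4.3, 16.6, 2.0, 7.5, 11.4, 19.5.
Cumulative: 2.7, 13.2, 28.4, 46.4, 50.7, 67.3, 69.3, 76.8, 88.2, 107.7.
The total first reaches 47 DD on day 5.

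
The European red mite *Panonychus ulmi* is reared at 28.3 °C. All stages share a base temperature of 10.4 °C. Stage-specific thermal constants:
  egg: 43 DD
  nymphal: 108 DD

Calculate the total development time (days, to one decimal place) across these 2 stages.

Daily accumulation at 28.3 °C = 28.3 − 10.4 = 17.9 DD/day.
Total K = 43 + 108 = 151 DD.
Total duration = 151 / 17.9 = 8.436 ≈ 8.4 days.

8.4 days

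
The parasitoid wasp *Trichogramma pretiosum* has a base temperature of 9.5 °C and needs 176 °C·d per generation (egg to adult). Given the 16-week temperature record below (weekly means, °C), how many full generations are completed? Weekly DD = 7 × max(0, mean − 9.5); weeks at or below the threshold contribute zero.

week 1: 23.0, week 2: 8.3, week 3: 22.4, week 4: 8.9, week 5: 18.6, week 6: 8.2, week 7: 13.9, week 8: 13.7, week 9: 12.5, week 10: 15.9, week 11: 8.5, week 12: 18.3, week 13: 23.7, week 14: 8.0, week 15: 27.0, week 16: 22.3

4 generations

Weekly DD (7 × max(0, T̄ − 9.5)): 94.5, 0.0, 90.3, 0.0, 63.7, 0.0, 30.8, 29.4, 21.0, 44.8, 0.0, 61.6, 99.4, 0.0, 122.5, 89.6.
Season total = 747.6 DD.
Complete generations = ⌊747.6 / 176⌋ = 4.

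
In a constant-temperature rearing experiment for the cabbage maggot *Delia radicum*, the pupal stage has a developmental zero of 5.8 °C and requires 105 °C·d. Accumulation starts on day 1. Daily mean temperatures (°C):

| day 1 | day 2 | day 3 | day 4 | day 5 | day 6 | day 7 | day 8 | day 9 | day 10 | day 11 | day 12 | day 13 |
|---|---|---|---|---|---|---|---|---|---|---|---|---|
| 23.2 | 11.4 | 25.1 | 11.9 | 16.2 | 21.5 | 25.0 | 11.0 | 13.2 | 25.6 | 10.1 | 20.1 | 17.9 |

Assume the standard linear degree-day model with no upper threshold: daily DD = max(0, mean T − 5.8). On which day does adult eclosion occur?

day 9

Daily DD above 5.8 °C: 17.4, 5.6, 19.3, 6.1, 10.4, 15.7, 19.2, 5.2, 7.4, 19.8, 4.3, 14.3, 12.1.
Cumulative: 17.4, 23.0, 42.3, 48.4, 58.8, 74.5, 93.7, 98.9, 106.3, 126.1, 130.4, 144.7, 156.8.
The total first reaches 105 DD on day 9.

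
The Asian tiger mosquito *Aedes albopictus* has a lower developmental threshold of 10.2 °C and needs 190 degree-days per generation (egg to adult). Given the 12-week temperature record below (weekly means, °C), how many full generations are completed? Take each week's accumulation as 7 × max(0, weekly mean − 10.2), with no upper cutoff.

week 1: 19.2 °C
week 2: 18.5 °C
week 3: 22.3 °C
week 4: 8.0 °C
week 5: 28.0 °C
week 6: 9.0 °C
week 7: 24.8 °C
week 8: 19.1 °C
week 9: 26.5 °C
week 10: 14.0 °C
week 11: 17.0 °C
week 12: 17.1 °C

3 generations

Weekly DD (7 × max(0, T̄ − 10.2)): 63.0, 58.1, 84.7, 0.0, 124.6, 0.0, 102.2, 62.3, 114.1, 26.6, 47.6, 48.3.
Season total = 731.5 DD.
Complete generations = ⌊731.5 / 190⌋ = 3.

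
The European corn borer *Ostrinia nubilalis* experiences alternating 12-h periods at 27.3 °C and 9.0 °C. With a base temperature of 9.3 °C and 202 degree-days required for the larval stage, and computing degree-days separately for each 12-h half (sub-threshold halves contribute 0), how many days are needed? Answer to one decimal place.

22.4 days

Day half: max(0, 27.3 − 9.3) × 0.5 = 18.0 × 0.5 = 9.00 DD.
Night half: max(0, 9.0 − 9.3) × 0.5 = 0.0 × 0.5 = 0.00 DD.
Per 24 h: 9.00 DD/day.
Duration = 202 / 9.00 = 22.444 ≈ 22.4 days.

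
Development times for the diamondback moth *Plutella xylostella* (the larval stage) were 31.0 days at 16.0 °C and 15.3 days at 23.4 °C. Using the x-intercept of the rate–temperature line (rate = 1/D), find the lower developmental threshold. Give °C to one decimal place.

Equal thermal constants: D₁(T₁ − T_b) = D₂(T₂ − T_b).
31.0·(16.0 − T_b) = 15.3·(23.4 − T_b)
T_b = (31.0·16.0 − 15.3·23.4) / (31.0 − 15.3) = 137.98 / 15.7 = 8.789 °C ≈ 8.8 °C.

8.8 °C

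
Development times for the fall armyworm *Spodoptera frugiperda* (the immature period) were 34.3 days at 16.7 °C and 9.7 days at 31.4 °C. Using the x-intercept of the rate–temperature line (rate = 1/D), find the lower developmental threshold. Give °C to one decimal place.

Equal thermal constants: D₁(T₁ − T_b) = D₂(T₂ − T_b).
34.3·(16.7 − T_b) = 9.7·(31.4 − T_b)
T_b = (34.3·16.7 − 9.7·31.4) / (34.3 − 9.7) = 268.23 / 24.6 = 10.904 °C ≈ 10.9 °C.

10.9 °C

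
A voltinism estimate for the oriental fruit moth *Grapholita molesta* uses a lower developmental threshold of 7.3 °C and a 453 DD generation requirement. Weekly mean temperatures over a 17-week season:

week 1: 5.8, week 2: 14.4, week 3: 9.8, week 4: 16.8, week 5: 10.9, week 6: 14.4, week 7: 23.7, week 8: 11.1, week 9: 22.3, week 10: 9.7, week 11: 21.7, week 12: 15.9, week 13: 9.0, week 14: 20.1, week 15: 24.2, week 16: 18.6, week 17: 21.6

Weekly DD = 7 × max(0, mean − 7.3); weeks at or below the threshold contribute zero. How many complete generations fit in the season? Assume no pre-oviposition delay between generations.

Weekly DD (7 × max(0, T̄ − 7.3)): 0.0, 49.7, 17.5, 66.5, 25.2, 49.7, 114.8, 26.6, 105.0, 16.8, 100.8, 60.2, 11.9, 89.6, 118.3, 79.1, 100.1.
Season total = 1031.8 DD.
Complete generations = ⌊1031.8 / 453⌋ = 2.

2 generations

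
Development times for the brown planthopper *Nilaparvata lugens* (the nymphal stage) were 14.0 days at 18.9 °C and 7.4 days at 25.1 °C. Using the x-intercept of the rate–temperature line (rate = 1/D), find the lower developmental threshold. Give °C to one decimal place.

Equal thermal constants: D₁(T₁ − T_b) = D₂(T₂ − T_b).
14.0·(18.9 − T_b) = 7.4·(25.1 − T_b)
T_b = (14.0·18.9 − 7.4·25.1) / (14.0 − 7.4) = 78.86 / 6.6 = 11.948 °C ≈ 11.9 °C.

11.9 °C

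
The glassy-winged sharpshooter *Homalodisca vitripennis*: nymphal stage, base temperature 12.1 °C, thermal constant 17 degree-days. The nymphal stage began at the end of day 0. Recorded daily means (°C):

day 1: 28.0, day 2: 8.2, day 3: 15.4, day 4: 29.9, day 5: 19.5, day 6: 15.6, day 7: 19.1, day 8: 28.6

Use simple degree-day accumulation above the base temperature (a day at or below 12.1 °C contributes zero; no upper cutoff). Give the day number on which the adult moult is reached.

day 3

Daily DD above 12.1 °C: 15.9, 0.0, 3.3, 17.8, 7.4, 3.5, 7.0, 16.5.
Cumulative: 15.9, 15.9, 19.2, 37.0, 44.4, 47.9, 54.9, 71.4.
The total first reaches 17 DD on day 3.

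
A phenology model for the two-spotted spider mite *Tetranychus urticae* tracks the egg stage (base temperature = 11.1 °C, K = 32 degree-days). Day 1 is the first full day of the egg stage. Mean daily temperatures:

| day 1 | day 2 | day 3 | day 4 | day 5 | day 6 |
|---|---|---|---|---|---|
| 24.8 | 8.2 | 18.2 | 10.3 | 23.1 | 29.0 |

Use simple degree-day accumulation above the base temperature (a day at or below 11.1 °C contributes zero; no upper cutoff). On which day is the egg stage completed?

Daily DD above 11.1 °C: 13.7, 0.0, 7.1, 0.0, 12.0, 17.9.
Cumulative: 13.7, 13.7, 20.8, 20.8, 32.8, 50.7.
The total first reaches 32 DD on day 5.

day 5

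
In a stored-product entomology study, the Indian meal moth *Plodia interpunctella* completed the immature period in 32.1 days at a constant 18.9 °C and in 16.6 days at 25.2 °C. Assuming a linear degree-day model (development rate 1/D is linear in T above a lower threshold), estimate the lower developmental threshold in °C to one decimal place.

12.2 °C

Under the model K = D·(T − T_b), so D₁·(T₁ − T_b) = D₂·(T₂ − T_b).
32.1·(18.9 − T_b) = 16.6·(25.2 − T_b)
T_b = (32.1·18.9 − 16.6·25.2) / (32.1 − 16.6) = 188.37 / 15.5 = 12.153 °C ≈ 12.2 °C.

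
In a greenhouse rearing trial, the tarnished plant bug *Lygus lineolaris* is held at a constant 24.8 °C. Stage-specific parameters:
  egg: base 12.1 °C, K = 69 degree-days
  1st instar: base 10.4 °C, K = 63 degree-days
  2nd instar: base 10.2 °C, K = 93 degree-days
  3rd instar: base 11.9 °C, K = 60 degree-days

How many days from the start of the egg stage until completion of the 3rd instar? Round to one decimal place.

egg: 69 / (24.8 − 12.1) = 69 / 12.7 = 5.433 d.
1st instar: 63 / (24.8 − 10.4) = 63 / 14.4 = 4.375 d.
2nd instar: 93 / (24.8 − 10.2) = 93 / 14.6 = 6.370 d.
3rd instar: 60 / (24.8 − 11.9) = 60 / 12.9 = 4.651 d.
Sum = 20.829 ≈ 20.8 days.

20.8 days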